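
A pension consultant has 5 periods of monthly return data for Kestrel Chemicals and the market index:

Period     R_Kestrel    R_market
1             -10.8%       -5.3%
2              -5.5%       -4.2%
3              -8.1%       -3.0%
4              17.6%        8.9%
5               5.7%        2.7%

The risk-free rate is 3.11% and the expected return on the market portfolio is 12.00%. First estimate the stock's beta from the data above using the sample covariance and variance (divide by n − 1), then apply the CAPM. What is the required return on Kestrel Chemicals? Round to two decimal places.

Mean R_i = (-10.8 − 5.5 − 8.1 + 17.6 + 5.7) / 5 = -0.2200%
Mean R_m = (-5.3 − 4.2 − 3.0 + 8.9 + 2.7) / 5 = -0.1800%
Σ(R_i − R̄_i)(R_m − R̄_m) = 276.4720  ⇒  Cov = 276.4720 / 4 = 69.1180
Σ(R_m − R̄_m)² = 141.0680  ⇒  Var(R_m) = 141.0680 / 4 = 35.2670
β = Cov / Var(R_m) = 69.1180 / 35.2670 = 1.9598
MRP = 12.00% − 3.11% = 8.89%
E(R) = R_f + β × MRP = 3.11% + 1.9598 × 8.89% = 20.53%

20.53%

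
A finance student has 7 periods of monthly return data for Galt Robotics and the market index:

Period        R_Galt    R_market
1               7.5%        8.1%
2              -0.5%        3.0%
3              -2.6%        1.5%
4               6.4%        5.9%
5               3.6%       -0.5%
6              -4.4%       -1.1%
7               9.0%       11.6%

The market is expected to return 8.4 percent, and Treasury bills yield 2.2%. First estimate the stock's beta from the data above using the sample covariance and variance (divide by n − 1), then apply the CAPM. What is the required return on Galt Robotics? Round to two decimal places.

Mean R_i = (7.5 − 0.5 − 2.6 + 6.4 + 3.6 − 4.4 + 9.0) / 7 = 2.7143%
Mean R_m = (8.1 + 3.0 + 1.5 + 5.9 − 0.5 − 1.1 + 11.6) / 7 = 4.0714%
Σ(R_i − R̄_i)(R_m − R̄_m) = 123.1929  ⇒  Cov = 123.1929 / 6 = 20.5322
Σ(R_m − R̄_m)² = 131.6543  ⇒  Var(R_m) = 131.6543 / 6 = 21.9424
β = Cov / Var(R_m) = 20.5322 / 21.9424 = 0.9357
MRP = 8.4% − 2.2% = 6.20%
E(R) = R_f + β × MRP = 2.2% + 0.9357 × 6.2% = 8.00%

8.00%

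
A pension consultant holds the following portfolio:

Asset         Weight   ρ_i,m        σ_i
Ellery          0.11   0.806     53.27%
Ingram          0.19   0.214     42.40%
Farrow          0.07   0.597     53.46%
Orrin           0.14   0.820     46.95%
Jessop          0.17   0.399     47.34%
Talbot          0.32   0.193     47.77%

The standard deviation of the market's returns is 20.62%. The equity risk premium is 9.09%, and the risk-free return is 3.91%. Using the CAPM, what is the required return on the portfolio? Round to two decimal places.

12.83%

β_Ellery = 0.806 × 53.27% / 20.62% = 2.0822
β_Ingram = 0.214 × 42.40% / 20.62% = 0.4400
β_Farrow = 0.597 × 53.46% / 20.62% = 1.5478
β_Orrin = 0.820 × 46.95% / 20.62% = 1.8671
β_Jessop = 0.399 × 47.34% / 20.62% = 0.9160
β_Talbot = 0.193 × 47.77% / 20.62% = 0.4471
β_P = Σ w_i β_i = 0.11×2.0822 + 0.19×0.4400 + 0.07×1.5478 + 0.14×1.8671 + 0.17×0.9160 + 0.32×0.4471 = 0.9812
E(R_P) = R_f + β_P × MRP = 3.91% + 0.9812 × 9.09% = 12.83%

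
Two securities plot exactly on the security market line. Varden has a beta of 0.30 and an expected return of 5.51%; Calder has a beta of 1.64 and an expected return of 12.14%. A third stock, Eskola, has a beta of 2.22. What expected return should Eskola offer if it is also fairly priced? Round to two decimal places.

MRP (SML slope) = (12.14% − 5.51%) / (1.64 − 0.30) = 6.63% / 1.34 = 4.9478%
R_f (intercept) = 5.51% − 0.30 × 4.9478% = 4.0257%
E(R_Eskola) = R_f + β × MRP = 4.0257% + 2.22 × 4.9478% = 15.01%

15.01%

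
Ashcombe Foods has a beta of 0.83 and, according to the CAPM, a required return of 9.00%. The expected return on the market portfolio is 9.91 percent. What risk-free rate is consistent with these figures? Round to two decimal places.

E(R) = R_f + β(E(R_m) − R_f) = R_f(1 − β) + β·E(R_m)
9.00% = R_f × (1 − 0.83) + 0.83 × 9.91%
9.00% = R_f × 0.17 + 8.2253%
R_f = (9.00% − 8.2253%) / 0.17 = 4.56%

4.56%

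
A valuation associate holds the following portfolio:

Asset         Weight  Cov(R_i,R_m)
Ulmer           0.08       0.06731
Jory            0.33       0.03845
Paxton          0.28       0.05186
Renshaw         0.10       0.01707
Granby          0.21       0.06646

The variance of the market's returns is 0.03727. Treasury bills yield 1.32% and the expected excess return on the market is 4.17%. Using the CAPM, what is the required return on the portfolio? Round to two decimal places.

6.72%

β_Ulmer = 0.06731 / 0.03727 = 1.8060
β_Jory = 0.03845 / 0.03727 = 1.0317
β_Paxton = 0.05186 / 0.03727 = 1.3915
β_Renshaw = 0.01707 / 0.03727 = 0.4580
β_Granby = 0.06646 / 0.03727 = 1.7832
β_P = Σ w_i β_i = 0.08×1.8060 + 0.33×1.0317 + 0.28×1.3915 + 0.10×0.4580 + 0.21×1.7832 = 1.2948
E(R_P) = R_f + β_P × MRP = 1.32% + 1.2948 × 4.17% = 6.72%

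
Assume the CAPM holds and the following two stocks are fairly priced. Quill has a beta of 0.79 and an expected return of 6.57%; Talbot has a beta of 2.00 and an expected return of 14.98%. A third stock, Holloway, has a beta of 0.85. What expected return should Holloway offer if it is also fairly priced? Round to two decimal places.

6.99%

MRP (SML slope) = (14.98% − 6.57%) / (2.00 − 0.79) = 8.41% / 1.21 = 6.9504%
R_f (intercept) = 6.57% − 0.79 × 6.9504% = 1.0792%
E(R_Holloway) = R_f + β × MRP = 1.0792% + 0.85 × 6.9504% = 6.99%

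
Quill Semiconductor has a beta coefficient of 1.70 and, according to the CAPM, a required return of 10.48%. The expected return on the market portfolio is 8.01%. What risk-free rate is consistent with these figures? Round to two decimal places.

4.48%

E(R) = R_f + β(E(R_m) − R_f) = R_f(1 − β) + β·E(R_m)
10.48% = R_f × (1 − 1.70) + 1.70 × 8.01%
10.48% = R_f × -0.70 + 13.6170%
R_f = (10.48% − 13.6170%) / -0.70 = 4.48%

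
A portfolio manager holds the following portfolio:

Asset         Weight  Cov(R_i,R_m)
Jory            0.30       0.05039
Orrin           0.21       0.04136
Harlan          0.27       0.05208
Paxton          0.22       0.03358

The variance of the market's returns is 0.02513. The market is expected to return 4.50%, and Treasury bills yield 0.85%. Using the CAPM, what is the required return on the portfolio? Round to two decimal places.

7.42%

β_Jory = 0.05039 / 0.02513 = 2.0052
β_Orrin = 0.04136 / 0.02513 = 1.6458
β_Harlan = 0.05208 / 0.02513 = 2.0724
β_Paxton = 0.03358 / 0.02513 = 1.3363
β_P = Σ w_i β_i = 0.30×2.0052 + 0.21×1.6458 + 0.27×2.0724 + 0.22×1.3363 = 1.8007
MRP = 4.50% − 0.85% = 3.65%
E(R_P) = R_f + β_P × MRP = 0.85% + 1.8007 × 3.65% = 7.42%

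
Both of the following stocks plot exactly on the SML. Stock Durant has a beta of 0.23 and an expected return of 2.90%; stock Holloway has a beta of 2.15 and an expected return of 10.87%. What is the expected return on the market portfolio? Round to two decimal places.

6.10%

Both satisfy E(R) = R_f + β·MRP, so the slope of the SML is
MRP = (10.87% − 2.90%) / (2.15 − 0.23) = 7.97% / 1.92 = 4.1510%
R_f = E(R_Durant) − β_Durant·MRP = 2.90% − 0.23 × 4.1510% = 1.9453%
E(R_m) = R_f + MRP = 1.9453% + 4.1510% = 6.10%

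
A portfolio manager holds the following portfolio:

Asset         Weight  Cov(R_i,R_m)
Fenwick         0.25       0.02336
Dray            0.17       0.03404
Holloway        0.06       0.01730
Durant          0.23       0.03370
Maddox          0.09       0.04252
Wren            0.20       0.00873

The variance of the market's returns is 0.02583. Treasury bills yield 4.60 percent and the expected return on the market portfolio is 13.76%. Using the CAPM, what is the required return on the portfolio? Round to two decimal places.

13.82%

β_Fenwick = 0.02336 / 0.02583 = 0.9044
β_Dray = 0.03404 / 0.02583 = 1.3178
β_Holloway = 0.01730 / 0.02583 = 0.6698
β_Durant = 0.03370 / 0.02583 = 1.3047
β_Maddox = 0.04252 / 0.02583 = 1.6461
β_Wren = 0.00873 / 0.02583 = 0.3380
β_P = Σ w_i β_i = 0.25×0.9044 + 0.17×1.3178 + 0.06×0.6698 + 0.23×1.3047 + 0.09×1.6461 + 0.20×0.3380 = 1.0061
MRP = 13.76% − 4.60% = 9.16%
E(R_P) = R_f + β_P × MRP = 4.60% + 1.0061 × 9.16% = 13.82%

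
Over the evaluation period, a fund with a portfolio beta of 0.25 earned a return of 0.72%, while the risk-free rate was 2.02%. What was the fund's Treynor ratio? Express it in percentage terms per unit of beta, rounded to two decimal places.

-5.20%

Treynor = (R_P − R_f) / β_P = (0.72% − 2.02%) / 0.2500 = -1.30% / 0.2500 = -5.20%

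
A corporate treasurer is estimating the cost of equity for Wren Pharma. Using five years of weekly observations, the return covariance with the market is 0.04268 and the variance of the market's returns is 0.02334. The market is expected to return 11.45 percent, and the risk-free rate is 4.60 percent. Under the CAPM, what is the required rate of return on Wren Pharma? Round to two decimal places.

17.13%

β = Cov(R_i, R_m) / Var(R_m) = 0.04268 / 0.02334 = 1.8286
MRP = 11.45% − 4.60% = 6.85%
E(R) = R_f + β × MRP = 4.60% + 1.8286 × 6.85% = 17.13%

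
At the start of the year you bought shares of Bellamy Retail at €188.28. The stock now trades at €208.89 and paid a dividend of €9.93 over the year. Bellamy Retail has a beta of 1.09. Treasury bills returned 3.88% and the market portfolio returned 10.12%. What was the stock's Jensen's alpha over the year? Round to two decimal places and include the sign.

+5.54%

Realised HPR = (P1 + D1 − P0) / P0 = (208.89 + 9.93 − 188.28) / 188.28 = 30.54 / 188.28 = 16.2205%
MRP = 10.12% − 3.88% = 6.24%
CAPM required = R_f + β·MRP = 3.88% + 1.09 × 6.24% = 10.6816%
α = realised − required = 16.2205% − 10.6816% = +5.54%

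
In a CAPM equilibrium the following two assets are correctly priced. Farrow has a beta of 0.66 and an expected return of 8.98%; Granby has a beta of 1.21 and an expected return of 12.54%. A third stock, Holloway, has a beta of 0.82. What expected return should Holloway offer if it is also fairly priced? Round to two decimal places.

MRP (SML slope) = (12.54% − 8.98%) / (1.21 − 0.66) = 3.56% / 0.55 = 6.4727%
R_f (intercept) = 8.98% − 0.66 × 6.4727% = 4.7080%
E(R_Holloway) = R_f + β × MRP = 4.7080% + 0.82 × 6.4727% = 10.02%

10.02%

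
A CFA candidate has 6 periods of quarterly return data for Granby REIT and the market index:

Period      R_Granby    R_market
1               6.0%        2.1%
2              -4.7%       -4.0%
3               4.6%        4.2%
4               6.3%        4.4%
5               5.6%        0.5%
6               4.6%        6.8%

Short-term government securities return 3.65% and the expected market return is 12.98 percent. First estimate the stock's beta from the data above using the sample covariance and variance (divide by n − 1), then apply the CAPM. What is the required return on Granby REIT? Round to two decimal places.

11.54%

Mean R_i = (6.0 − 4.7 + 4.6 + 6.3 + 5.6 + 4.6) / 6 = 3.7333%
Mean R_m = (2.1 − 4.0 + 4.2 + 4.4 + 0.5 + 6.8) / 6 = 2.3333%
Σ(R_i − R̄_i)(R_m − R̄_m) = 60.2533  ⇒  Cov = 60.2533 / 5 = 12.0507
Σ(R_m − R̄_m)² = 71.2333  ⇒  Var(R_m) = 71.2333 / 5 = 14.2467
β = Cov / Var(R_m) = 12.0507 / 14.2467 = 0.8459
MRP = 12.98% − 3.65% = 9.33%
E(R) = R_f + β × MRP = 3.65% + 0.8459 × 9.33% = 11.54%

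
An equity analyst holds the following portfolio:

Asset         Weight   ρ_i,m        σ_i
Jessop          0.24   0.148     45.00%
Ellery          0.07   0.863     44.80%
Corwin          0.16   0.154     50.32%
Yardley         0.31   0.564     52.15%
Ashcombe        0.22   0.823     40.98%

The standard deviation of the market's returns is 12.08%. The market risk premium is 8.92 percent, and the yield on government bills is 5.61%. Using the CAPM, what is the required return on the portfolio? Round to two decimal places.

β_Jessop = 0.148 × 45.00% / 12.08% = 0.5513
β_Ellery = 0.863 × 44.80% / 12.08% = 3.2005
β_Corwin = 0.154 × 50.32% / 12.08% = 0.6415
β_Yardley = 0.564 × 52.15% / 12.08% = 2.4348
β_Ashcombe = 0.823 × 40.98% / 12.08% = 2.7919
β_P = Σ w_i β_i = 0.24×0.5513 + 0.07×3.2005 + 0.16×0.6415 + 0.31×2.4348 + 0.22×2.7919 = 1.8280
E(R_P) = R_f + β_P × MRP = 5.61% + 1.8280 × 8.92% = 21.92%

21.92%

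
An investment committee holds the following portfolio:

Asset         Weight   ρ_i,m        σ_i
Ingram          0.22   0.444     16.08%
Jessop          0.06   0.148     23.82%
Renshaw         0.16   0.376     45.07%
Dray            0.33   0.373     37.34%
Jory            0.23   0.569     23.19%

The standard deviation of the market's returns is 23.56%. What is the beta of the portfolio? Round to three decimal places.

β_Ingram = 0.444 × 16.08% / 23.56% = 0.3030
β_Jessop = 0.148 × 23.82% / 23.56% = 0.1496
β_Renshaw = 0.376 × 45.07% / 23.56% = 0.7193
β_Dray = 0.373 × 37.34% / 23.56% = 0.5912
β_Jory = 0.569 × 23.19% / 23.56% = 0.5601
β_P = Σ w_i β_i = 0.22×0.3030 + 0.06×0.1496 + 0.16×0.7193 + 0.33×0.5912 + 0.23×0.5601 = 0.5146

0.515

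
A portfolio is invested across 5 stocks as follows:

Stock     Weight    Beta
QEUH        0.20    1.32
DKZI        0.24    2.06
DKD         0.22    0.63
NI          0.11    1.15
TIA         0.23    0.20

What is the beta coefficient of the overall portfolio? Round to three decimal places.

β_P = Σ w_i β_i = 0.20×1.32 + 0.24×2.06 + 0.22×0.63 + 0.11×1.15 + 0.23×0.20 = 1.0695

1.070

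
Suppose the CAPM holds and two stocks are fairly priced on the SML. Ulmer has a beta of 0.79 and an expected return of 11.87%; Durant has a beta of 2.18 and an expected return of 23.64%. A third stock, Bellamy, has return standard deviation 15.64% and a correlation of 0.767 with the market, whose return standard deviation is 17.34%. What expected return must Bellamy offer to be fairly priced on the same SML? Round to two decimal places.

MRP = (23.64% − 11.87%) / (2.18 − 0.79) = 8.4676%
R_f = 11.87% − 0.79 × 8.4676% = 5.1806%
β_Bellamy = ρ·σ_i/σ_m = 0.767 × 15.64 / 17.34 = 0.6918
E(R_Bellamy) = R_f + β × MRP = 5.1806% + 0.6918 × 8.4676% = 11.04%

11.04%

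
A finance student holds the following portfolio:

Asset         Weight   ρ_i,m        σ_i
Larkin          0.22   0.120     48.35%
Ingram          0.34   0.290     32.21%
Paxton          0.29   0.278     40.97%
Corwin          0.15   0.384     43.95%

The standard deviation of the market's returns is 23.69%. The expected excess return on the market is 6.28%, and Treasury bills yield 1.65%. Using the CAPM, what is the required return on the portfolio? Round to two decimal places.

β_Larkin = 0.120 × 48.35% / 23.69% = 0.2449
β_Ingram = 0.290 × 32.21% / 23.69% = 0.3943
β_Paxton = 0.278 × 40.97% / 23.69% = 0.4808
β_Corwin = 0.384 × 43.95% / 23.69% = 0.7124
β_P = Σ w_i β_i = 0.22×0.2449 + 0.34×0.3943 + 0.29×0.4808 + 0.15×0.7124 = 0.4342
E(R_P) = R_f + β_P × MRP = 1.65% + 0.4342 × 6.28% = 4.38%

4.38%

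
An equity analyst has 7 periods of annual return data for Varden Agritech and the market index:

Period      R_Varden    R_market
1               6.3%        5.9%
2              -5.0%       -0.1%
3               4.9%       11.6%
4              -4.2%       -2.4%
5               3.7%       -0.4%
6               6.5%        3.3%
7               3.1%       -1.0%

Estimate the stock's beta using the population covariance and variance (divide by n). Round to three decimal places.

0.577

Mean R_i = (6.3 − 5.0 + 4.9 − 4.2 + 3.7 + 6.5 + 3.1) / 7 = 2.1857%
Mean R_m = (5.9 − 0.1 + 11.6 − 2.4 − 0.4 + 3.3 − 1.0) / 7 = 2.4143%
Σ(R_i − R̄_i)(R_m − R̄_m) = 84.5214  ⇒  Cov = 84.5214 / 7 = 12.0745
Σ(R_m − R̄_m)² = 146.3886  ⇒  Var(R_m) = 146.3886 / 7 = 20.9127
β = Cov / Var(R_m) = 12.0745 / 20.9127 = 0.5774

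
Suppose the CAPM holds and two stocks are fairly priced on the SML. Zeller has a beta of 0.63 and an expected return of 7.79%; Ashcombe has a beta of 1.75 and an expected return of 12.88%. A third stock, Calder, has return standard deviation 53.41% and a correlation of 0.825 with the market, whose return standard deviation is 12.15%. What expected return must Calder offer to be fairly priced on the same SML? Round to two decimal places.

MRP = (12.88% − 7.79%) / (1.75 − 0.63) = 4.5446%
R_f = 7.79% − 0.63 × 4.5446% = 4.9269%
β_Calder = ρ·σ_i/σ_m = 0.825 × 53.41 / 12.15 = 3.6266
E(R_Calder) = R_f + β × MRP = 4.9269% + 3.6266 × 4.5446% = 21.41%

21.41%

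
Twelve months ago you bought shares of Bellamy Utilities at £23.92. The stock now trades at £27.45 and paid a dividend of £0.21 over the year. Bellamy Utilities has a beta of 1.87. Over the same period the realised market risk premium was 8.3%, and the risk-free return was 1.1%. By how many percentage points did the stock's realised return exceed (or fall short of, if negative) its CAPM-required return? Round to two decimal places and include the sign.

Realised HPR = (P1 + D1 − P0) / P0 = (27.45 + 0.21 − 23.92) / 23.92 = 3.74 / 23.92 = 15.6355%
CAPM required = R_f + β·MRP = 1.1% + 1.87 × 8.3% = 16.6210%
α = realised − required = 15.6355% − 16.6210% = -0.99%

-0.99%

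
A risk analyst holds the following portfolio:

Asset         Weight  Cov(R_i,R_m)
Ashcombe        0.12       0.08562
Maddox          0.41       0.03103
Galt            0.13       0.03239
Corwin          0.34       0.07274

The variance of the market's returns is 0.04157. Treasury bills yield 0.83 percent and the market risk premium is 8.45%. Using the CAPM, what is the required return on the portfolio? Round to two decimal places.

β_Ashcombe = 0.08562 / 0.04157 = 2.0597
β_Maddox = 0.03103 / 0.04157 = 0.7465
β_Galt = 0.03239 / 0.04157 = 0.7792
β_Corwin = 0.07274 / 0.04157 = 1.7498
β_P = Σ w_i β_i = 0.12×2.0597 + 0.41×0.7465 + 0.13×0.7792 + 0.34×1.7498 = 1.2495
E(R_P) = R_f + β_P × MRP = 0.83% + 1.2495 × 8.45% = 11.39%

11.39%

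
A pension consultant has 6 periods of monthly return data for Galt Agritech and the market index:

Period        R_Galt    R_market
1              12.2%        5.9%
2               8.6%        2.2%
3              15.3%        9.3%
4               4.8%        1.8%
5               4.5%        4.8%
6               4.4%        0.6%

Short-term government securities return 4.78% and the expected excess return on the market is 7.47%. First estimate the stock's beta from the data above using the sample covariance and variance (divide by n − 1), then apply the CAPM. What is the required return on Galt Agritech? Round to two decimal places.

Mean R_i = (12.2 + 8.6 + 15.3 + 4.8 + 4.5 + 4.4) / 6 = 8.3000%
Mean R_m = (5.9 + 2.2 + 9.3 + 1.8 + 4.8 + 0.6) / 6 = 4.1000%
Σ(R_i − R̄_i)(R_m − R̄_m) = 61.8900  ⇒  Cov = 61.8900 / 5 = 12.3780
Σ(R_m − R̄_m)² = 51.9200  ⇒  Var(R_m) = 51.9200 / 5 = 10.3840
β = Cov / Var(R_m) = 12.3780 / 10.3840 = 1.1920
E(R) = R_f + β × MRP = 4.78% + 1.1920 × 7.47% = 13.68%

13.68%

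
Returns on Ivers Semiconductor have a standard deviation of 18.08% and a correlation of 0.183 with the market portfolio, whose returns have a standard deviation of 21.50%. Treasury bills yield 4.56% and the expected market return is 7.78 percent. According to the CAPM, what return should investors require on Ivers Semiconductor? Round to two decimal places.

β = ρ × σ_i / σ_m = 0.183 × 18.08% / 21.50% = 0.1539
MRP = 7.78% − 4.56% = 3.22%
E(R) = 4.56% + 0.1539 × 3.22% = 5.06%

5.06%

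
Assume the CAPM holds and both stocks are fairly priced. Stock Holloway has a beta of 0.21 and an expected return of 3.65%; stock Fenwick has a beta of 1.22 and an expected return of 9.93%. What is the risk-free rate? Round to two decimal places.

Both satisfy E(R) = R_f + β·MRP, so the slope of the SML is
MRP = (9.93% − 3.65%) / (1.22 − 0.21) = 6.28% / 1.01 = 6.2178%
R_f = E(R_Holloway) − β_Holloway·MRP = 3.65% − 0.21 × 6.2178% = 2.3443%

2.34%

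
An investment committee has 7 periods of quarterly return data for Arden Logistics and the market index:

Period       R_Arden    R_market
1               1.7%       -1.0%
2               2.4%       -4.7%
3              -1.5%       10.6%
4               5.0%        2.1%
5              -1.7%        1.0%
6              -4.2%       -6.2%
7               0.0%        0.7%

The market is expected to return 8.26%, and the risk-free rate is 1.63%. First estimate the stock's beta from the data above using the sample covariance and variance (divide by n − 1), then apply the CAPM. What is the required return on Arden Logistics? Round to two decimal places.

1.83%

Mean R_i = (1.7 + 2.4 − 1.5 + 5.0 − 1.7 − 4.2 + 0.0) / 7 = 0.2429%
Mean R_m = (-1.0 − 4.7 + 10.6 + 2.1 + 1.0 − 6.2 + 0.7) / 7 = 0.3571%
Σ(R_i − R̄_i)(R_m − R̄_m) = 5.3529  ⇒  Cov = 5.3529 / 6 = 0.8922
Σ(R_m − R̄_m)² = 178.8971  ⇒  Var(R_m) = 178.8971 / 6 = 29.8162
β = Cov / Var(R_m) = 0.8922 / 29.8162 = 0.0299
MRP = 8.26% − 1.63% = 6.63%
E(R) = R_f + β × MRP = 1.63% + 0.0299 × 6.63% = 1.83%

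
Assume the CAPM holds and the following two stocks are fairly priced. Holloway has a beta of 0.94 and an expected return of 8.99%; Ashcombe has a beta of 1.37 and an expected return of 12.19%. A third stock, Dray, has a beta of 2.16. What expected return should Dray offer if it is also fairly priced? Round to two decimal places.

18.07%

MRP (SML slope) = (12.19% − 8.99%) / (1.37 − 0.94) = 3.20% / 0.43 = 7.4419%
R_f (intercept) = 8.99% − 0.94 × 7.4419% = 1.9946%
E(R_Dray) = R_f + β × MRP = 1.9946% + 2.16 × 7.4419% = 18.07%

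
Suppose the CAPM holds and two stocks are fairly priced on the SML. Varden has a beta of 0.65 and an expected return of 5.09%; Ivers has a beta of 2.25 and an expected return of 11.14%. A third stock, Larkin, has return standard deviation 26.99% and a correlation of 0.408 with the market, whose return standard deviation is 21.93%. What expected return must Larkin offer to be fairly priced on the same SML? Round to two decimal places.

MRP = (11.14% − 5.09%) / (2.25 − 0.65) = 3.7813%
R_f = 5.09% − 0.65 × 3.7813% = 2.6322%
β_Larkin = ρ·σ_i/σ_m = 0.408 × 26.99 / 21.93 = 0.5021
E(R_Larkin) = R_f + β × MRP = 2.6322% + 0.5021 × 3.7813% = 4.53%

4.53%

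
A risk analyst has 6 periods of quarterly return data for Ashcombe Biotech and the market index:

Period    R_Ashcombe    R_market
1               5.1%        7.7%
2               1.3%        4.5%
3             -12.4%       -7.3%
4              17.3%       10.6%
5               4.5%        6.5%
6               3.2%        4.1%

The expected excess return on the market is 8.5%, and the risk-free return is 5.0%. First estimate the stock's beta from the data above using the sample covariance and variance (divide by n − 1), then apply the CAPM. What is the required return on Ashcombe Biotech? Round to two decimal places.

Mean R_i = (5.1 + 1.3 − 12.4 + 17.3 + 4.5 + 3.2) / 6 = 3.1667%
Mean R_m = (7.7 + 4.5 − 7.3 + 10.6 + 6.5 + 4.1) / 6 = 4.3500%
Σ(R_i − R̄_i)(R_m − R̄_m) = 278.7400  ⇒  Cov = 278.7400 / 5 = 55.7480
Σ(R_m − R̄_m)² = 190.7150  ⇒  Var(R_m) = 190.7150 / 5 = 38.1430
β = Cov / Var(R_m) = 55.7480 / 38.1430 = 1.4616
E(R) = R_f + β × MRP = 5.0% + 1.4616 × 8.5% = 17.42%

17.42%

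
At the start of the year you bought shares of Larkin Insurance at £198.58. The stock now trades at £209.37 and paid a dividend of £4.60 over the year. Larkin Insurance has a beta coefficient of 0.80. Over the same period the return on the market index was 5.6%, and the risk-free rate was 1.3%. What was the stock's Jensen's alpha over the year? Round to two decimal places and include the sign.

+3.01%

Realised HPR = (P1 + D1 − P0) / P0 = (209.37 + 4.60 − 198.58) / 198.58 = 15.39 / 198.58 = 7.7500%
MRP = 5.6% − 1.3% = 4.30%
CAPM required = R_f + β·MRP = 1.3% + 0.80 × 4.3% = 4.7400%
α = realised − required = 7.7500% − 4.7400% = +3.01%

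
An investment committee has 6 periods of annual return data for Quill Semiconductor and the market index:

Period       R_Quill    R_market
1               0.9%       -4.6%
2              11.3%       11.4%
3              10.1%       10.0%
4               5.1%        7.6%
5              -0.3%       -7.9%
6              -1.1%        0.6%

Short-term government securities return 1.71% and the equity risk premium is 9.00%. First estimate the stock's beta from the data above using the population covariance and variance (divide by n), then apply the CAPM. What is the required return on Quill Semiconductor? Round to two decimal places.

7.06%

Mean R_i = (0.9 + 11.3 + 10.1 + 5.1 − 0.3 − 1.1) / 6 = 4.3333%
Mean R_m = (-4.6 + 11.4 + 10.0 + 7.6 − 7.9 + 0.6) / 6 = 2.8500%
Σ(R_i − R̄_i)(R_m − R̄_m) = 192.0500  ⇒  Cov = 192.0500 / 6 = 32.0083
Σ(R_m − R̄_m)² = 322.9150  ⇒  Var(R_m) = 322.9150 / 6 = 53.8192
β = Cov / Var(R_m) = 32.0083 / 53.8192 = 0.5947
E(R) = R_f + β × MRP = 1.71% + 0.5947 × 9.00% = 7.06%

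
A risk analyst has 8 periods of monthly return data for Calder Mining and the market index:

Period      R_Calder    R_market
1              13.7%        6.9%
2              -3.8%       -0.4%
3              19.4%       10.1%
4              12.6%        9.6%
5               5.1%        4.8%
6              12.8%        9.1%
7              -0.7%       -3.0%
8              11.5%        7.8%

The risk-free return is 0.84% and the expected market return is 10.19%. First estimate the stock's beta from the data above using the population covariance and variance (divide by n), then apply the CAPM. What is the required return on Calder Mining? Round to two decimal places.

Mean R_i = (13.7 − 3.8 + 19.4 + 12.6 + 5.1 + 12.8 − 0.7 + 11.5) / 8 = 8.8250%
Mean R_m = (6.9 − 0.4 + 10.1 + 9.6 + 4.8 + 9.1 − 3.0 + 7.8) / 8 = 5.6125%
Σ(R_i − R̄_i)(R_m − R̄_m) = 249.4675  ⇒  Cov = 249.4675 / 8 = 31.1834
Σ(R_m − R̄_m)² = 165.6288  ⇒  Var(R_m) = 165.6288 / 8 = 20.7036
β = Cov / Var(R_m) = 31.1834 / 20.7036 = 1.5062
MRP = 10.19% − 0.84% = 9.35%
E(R) = R_f + β × MRP = 0.84% + 1.5062 × 9.35% = 14.92%

14.92%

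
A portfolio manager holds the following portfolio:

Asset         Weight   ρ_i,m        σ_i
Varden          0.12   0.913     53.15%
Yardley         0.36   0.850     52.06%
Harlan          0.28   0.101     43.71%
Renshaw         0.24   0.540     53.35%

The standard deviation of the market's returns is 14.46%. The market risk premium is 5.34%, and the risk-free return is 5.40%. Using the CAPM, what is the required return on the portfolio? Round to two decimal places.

β_Varden = 0.913 × 53.15% / 14.46% = 3.3559
β_Yardley = 0.850 × 52.06% / 14.46% = 3.0602
β_Harlan = 0.101 × 43.71% / 14.46% = 0.3053
β_Renshaw = 0.540 × 53.35% / 14.46% = 1.9923
β_P = Σ w_i β_i = 0.12×3.3559 + 0.36×3.0602 + 0.28×0.3053 + 0.24×1.9923 = 2.0680
E(R_P) = R_f + β_P × MRP = 5.40% + 2.0680 × 5.34% = 16.44%

16.44%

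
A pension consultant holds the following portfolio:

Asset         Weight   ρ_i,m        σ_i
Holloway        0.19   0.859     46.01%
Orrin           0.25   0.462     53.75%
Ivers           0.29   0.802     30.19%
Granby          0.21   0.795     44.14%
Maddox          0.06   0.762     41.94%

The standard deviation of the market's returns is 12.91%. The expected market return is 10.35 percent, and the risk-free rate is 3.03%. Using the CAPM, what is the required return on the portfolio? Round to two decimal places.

20.05%

β_Holloway = 0.859 × 46.01% / 12.91% = 3.0614
β_Orrin = 0.462 × 53.75% / 12.91% = 1.9235
β_Ivers = 0.802 × 30.19% / 12.91% = 1.8755
β_Granby = 0.795 × 44.14% / 12.91% = 2.7181
β_Maddox = 0.762 × 41.94% / 12.91% = 2.4755
β_P = Σ w_i β_i = 0.19×3.0614 + 0.25×1.9235 + 0.29×1.8755 + 0.21×2.7181 + 0.06×2.4755 = 2.3258
MRP = 10.35% − 3.03% = 7.32%
E(R_P) = R_f + β_P × MRP = 3.03% + 2.3258 × 7.32% = 20.05%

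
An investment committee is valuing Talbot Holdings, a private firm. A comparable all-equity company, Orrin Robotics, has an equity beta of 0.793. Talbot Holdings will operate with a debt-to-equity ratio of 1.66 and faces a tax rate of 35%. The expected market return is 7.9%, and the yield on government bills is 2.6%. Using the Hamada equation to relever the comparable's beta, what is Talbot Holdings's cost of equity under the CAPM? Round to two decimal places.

11.34%

β_L = β_U × [1 + (1 − t)(D/E)] = 0.793 × [1 + (1 − 0.35) × 1.66]
    = 0.793 × [1 + 0.65 × 1.66] = 0.793 × 2.0790 = 1.6486
MRP = 7.9% − 2.6% = 5.30%
E(R) = R_f + β_L × MRP = 2.6% + 1.6486 × 5.3% = 11.34%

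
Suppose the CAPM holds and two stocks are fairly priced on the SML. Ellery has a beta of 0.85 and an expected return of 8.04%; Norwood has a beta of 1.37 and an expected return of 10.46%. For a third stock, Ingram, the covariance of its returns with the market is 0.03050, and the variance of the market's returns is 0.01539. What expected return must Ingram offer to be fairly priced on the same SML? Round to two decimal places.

MRP = (10.46% − 8.04%) / (1.37 − 0.85) = 4.6538%
R_f = 8.04% − 0.85 × 4.6538% = 4.0843%
β_Ingram = Cov / Var(R_m) = 0.03050 / 0.01539 = 1.9818
E(R_Ingram) = R_f + β × MRP = 4.0843% + 1.9818 × 4.6538% = 13.31%

13.31%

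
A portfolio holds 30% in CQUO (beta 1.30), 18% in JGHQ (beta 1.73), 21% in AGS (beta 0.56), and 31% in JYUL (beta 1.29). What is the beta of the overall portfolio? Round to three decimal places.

β_P = Σ w_i β_i = 0.30×1.30 + 0.18×1.73 + 0.21×0.56 + 0.31×1.29 = 1.2189

1.219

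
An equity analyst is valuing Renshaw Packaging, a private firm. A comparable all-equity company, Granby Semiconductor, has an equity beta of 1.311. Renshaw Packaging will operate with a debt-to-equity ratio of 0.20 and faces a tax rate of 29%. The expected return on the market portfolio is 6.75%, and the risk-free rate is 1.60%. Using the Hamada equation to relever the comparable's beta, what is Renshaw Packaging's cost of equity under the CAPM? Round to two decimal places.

9.31%

β_L = β_U × [1 + (1 − t)(D/E)] = 1.311 × [1 + (1 − 0.29) × 0.20]
    = 1.311 × [1 + 0.71 × 0.20] = 1.311 × 1.1420 = 1.4972
MRP = 6.75% − 1.60% = 5.15%
E(R) = R_f + β_L × MRP = 1.60% + 1.4972 × 5.15% = 9.31%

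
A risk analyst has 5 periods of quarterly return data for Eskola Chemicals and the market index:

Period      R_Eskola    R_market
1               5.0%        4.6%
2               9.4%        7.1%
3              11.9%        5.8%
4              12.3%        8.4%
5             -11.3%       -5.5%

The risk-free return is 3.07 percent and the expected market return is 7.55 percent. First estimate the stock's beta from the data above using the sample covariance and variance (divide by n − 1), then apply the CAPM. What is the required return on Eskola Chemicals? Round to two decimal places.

Mean R_i = (5.0 + 9.4 + 11.9 + 12.3 − 11.3) / 5 = 5.4600%
Mean R_m = (4.6 + 7.1 + 5.8 + 8.4 − 5.5) / 5 = 4.0800%
Σ(R_i − R̄_i)(R_m − R̄_m) = 212.8460  ⇒  Cov = 212.8460 / 4 = 53.2115
Σ(R_m − R̄_m)² = 122.7880  ⇒  Var(R_m) = 122.7880 / 4 = 30.6970
β = Cov / Var(R_m) = 53.2115 / 30.6970 = 1.7334
MRP = 7.55% − 3.07% = 4.48%
E(R) = R_f + β × MRP = 3.07% + 1.7334 × 4.48% = 10.84%

10.84%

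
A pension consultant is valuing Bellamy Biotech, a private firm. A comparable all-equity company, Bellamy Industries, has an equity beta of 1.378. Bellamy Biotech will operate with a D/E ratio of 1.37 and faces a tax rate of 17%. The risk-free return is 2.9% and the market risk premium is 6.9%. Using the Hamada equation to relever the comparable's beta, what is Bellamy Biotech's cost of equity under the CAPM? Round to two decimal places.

β_L = β_U × [1 + (1 − t)(D/E)] = 1.378 × [1 + (1 − 0.17) × 1.37]
    = 1.378 × [1 + 0.83 × 1.37] = 1.378 × 2.1371 = 2.9449
E(R) = R_f + β_L × MRP = 2.9% + 2.9449 × 6.9% = 23.22%

23.22%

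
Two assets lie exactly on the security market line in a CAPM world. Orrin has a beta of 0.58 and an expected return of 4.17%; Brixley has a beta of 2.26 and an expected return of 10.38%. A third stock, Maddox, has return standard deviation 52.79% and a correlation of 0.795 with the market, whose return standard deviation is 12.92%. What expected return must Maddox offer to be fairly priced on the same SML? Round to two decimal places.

14.03%

MRP = (10.38% − 4.17%) / (2.26 − 0.58) = 3.6964%
R_f = 4.17% − 0.58 × 3.6964% = 2.0261%
β_Maddox = ρ·σ_i/σ_m = 0.795 × 52.79 / 12.92 = 3.2483
E(R_Maddox) = R_f + β × MRP = 2.0261% + 3.2483 × 3.6964% = 14.03%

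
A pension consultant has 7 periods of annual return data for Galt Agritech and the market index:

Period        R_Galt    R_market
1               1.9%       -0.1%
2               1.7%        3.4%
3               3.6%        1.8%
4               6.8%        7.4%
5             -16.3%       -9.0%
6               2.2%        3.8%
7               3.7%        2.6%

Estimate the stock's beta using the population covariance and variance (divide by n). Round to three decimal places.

1.407

Mean R_i = (1.9 + 1.7 + 3.6 + 6.8 − 16.3 + 2.2 + 3.7) / 7 = 0.5143%
Mean R_m = (-0.1 + 3.4 + 1.8 + 7.4 − 9.0 + 3.8 + 2.6) / 7 = 1.4143%
Σ(R_i − R̄_i)(R_m − R̄_m) = 221.9786  ⇒  Cov = 221.9786 / 7 = 31.7112
Σ(R_m − R̄_m)² = 157.7686  ⇒  Var(R_m) = 157.7686 / 7 = 22.5384
β = Cov / Var(R_m) = 31.7112 / 22.5384 = 1.4070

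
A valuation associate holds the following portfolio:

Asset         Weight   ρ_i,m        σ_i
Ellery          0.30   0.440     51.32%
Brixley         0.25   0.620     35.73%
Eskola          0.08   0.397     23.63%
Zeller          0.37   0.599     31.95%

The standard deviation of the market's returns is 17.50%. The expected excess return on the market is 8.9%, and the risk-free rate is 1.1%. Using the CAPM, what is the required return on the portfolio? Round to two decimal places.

β_Ellery = 0.440 × 51.32% / 17.50% = 1.2903
β_Brixley = 0.620 × 35.73% / 17.50% = 1.2659
β_Eskola = 0.397 × 23.63% / 17.50% = 0.5361
β_Zeller = 0.599 × 31.95% / 17.50% = 1.0936
β_P = Σ w_i β_i = 0.30×1.2903 + 0.25×1.2659 + 0.08×0.5361 + 0.37×1.0936 = 1.1511
E(R_P) = R_f + β_P × MRP = 1.1% + 1.1511 × 8.9% = 11.34%

11.34%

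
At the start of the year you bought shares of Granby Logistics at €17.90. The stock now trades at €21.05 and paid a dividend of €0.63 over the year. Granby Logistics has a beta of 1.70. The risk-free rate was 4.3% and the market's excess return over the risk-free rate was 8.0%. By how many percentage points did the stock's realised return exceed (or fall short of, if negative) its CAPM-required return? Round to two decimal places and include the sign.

+3.22%

Realised HPR = (P1 + D1 − P0) / P0 = (21.05 + 0.63 − 17.90) / 17.90 = 3.78 / 17.90 = 21.1173%
CAPM required = R_f + β·MRP = 4.3% + 1.70 × 8.0% = 17.9000%
α = realised − required = 21.1173% − 17.9000% = +3.22%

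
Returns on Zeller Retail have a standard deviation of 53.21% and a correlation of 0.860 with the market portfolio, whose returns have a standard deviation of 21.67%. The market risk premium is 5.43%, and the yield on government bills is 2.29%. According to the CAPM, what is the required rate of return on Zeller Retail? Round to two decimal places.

13.76%

β = ρ × σ_i / σ_m = 0.860 × 53.21% / 21.67% = 2.1117
E(R) = 2.29% + 2.1117 × 5.43% = 13.76%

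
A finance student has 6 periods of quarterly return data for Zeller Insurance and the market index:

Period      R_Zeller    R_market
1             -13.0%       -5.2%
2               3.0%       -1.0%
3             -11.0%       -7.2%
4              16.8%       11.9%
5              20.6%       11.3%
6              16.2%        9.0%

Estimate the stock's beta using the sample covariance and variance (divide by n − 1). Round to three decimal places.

1.670

Mean R_i = (-13.0 + 3.0 − 11.0 + 16.8 + 20.6 + 16.2) / 6 = 5.4333%
Mean R_m = (-5.2 − 1.0 − 7.2 + 11.9 + 11.3 + 9.0) / 6 = 3.1333%
Σ(R_i − R̄_i)(R_m − R̄_m) = 620.1533  ⇒  Cov = 620.1533 / 5 = 124.0307
Σ(R_m − R̄_m)² = 371.2733  ⇒  Var(R_m) = 371.2733 / 5 = 74.2547
β = Cov / Var(R_m) = 124.0307 / 74.2547 = 1.6703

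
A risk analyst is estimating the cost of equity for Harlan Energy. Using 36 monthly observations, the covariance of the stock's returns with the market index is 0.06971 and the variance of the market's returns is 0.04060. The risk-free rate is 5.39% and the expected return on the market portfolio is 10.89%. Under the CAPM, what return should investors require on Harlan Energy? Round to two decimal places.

β = Cov(R_i, R_m) / Var(R_m) = 0.06971 / 0.04060 = 1.7170
MRP = 10.89% − 5.39% = 5.50%
E(R) = R_f + β × MRP = 5.39% + 1.7170 × 5.50% = 14.83%

14.83%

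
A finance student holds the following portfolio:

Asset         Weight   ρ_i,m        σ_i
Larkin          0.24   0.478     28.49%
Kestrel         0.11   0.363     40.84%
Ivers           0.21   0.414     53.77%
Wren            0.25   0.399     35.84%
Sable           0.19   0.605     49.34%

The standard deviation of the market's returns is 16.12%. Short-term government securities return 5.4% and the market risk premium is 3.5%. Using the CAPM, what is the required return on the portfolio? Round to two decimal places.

β_Larkin = 0.478 × 28.49% / 16.12% = 0.8448
β_Kestrel = 0.363 × 40.84% / 16.12% = 0.9197
β_Ivers = 0.414 × 53.77% / 16.12% = 1.3809
β_Wren = 0.399 × 35.84% / 16.12% = 0.8871
β_Sable = 0.605 × 49.34% / 16.12% = 1.8518
β_P = Σ w_i β_i = 0.24×0.8448 + 0.11×0.9197 + 0.21×1.3809 + 0.25×0.8871 + 0.19×1.8518 = 1.1675
E(R_P) = R_f + β_P × MRP = 5.4% + 1.1675 × 3.5% = 9.49%

9.49%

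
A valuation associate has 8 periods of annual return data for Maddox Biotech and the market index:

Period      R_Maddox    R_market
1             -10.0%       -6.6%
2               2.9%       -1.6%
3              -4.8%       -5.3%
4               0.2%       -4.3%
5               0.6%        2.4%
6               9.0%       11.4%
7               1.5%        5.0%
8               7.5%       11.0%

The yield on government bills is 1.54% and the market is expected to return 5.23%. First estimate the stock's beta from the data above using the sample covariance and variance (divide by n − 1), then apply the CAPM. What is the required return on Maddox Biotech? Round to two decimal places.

4.33%

Mean R_i = (-10.0 + 2.9 − 4.8 + 0.2 + 0.6 + 9.0 + 1.5 + 7.5) / 8 = 0.8625%
Mean R_m = (-6.6 − 1.6 − 5.3 − 4.3 + 2.4 + 11.4 + 5.0 + 11.0) / 8 = 1.5000%
Σ(R_i − R̄_i)(R_m − R̄_m) = 269.6300  ⇒  Cov = 269.6300 / 7 = 38.5186
Σ(R_m − R̄_m)² = 356.4200  ⇒  Var(R_m) = 356.4200 / 7 = 50.9171
β = Cov / Var(R_m) = 38.5186 / 50.9171 = 0.7565
MRP = 5.23% − 1.54% = 3.69%
E(R) = R_f + β × MRP = 1.54% + 0.7565 × 3.69% = 4.33%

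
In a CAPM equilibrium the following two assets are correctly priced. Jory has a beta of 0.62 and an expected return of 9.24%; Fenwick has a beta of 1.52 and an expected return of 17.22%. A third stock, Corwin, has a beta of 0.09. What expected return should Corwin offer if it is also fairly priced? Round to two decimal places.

4.54%

MRP (SML slope) = (17.22% − 9.24%) / (1.52 − 0.62) = 7.98% / 0.90 = 8.8667%
R_f (intercept) = 9.24% − 0.62 × 8.8667% = 3.7426%
E(R_Corwin) = R_f + β × MRP = 3.7426% + 0.09 × 8.8667% = 4.54%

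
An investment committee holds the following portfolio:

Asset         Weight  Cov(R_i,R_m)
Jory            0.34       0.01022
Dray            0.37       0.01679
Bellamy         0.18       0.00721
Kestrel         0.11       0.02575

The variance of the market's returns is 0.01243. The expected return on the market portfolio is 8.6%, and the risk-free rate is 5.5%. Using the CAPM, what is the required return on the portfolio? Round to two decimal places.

8.95%

β_Jory = 0.01022 / 0.01243 = 0.8222
β_Dray = 0.01679 / 0.01243 = 1.3508
β_Bellamy = 0.00721 / 0.01243 = 0.5800
β_Kestrel = 0.02575 / 0.01243 = 2.0716
β_P = Σ w_i β_i = 0.34×0.8222 + 0.37×1.3508 + 0.18×0.5800 + 0.11×2.0716 = 1.1116
MRP = 8.6% − 5.5% = 3.10%
E(R_P) = R_f + β_P × MRP = 5.5% + 1.1116 × 3.1% = 8.95%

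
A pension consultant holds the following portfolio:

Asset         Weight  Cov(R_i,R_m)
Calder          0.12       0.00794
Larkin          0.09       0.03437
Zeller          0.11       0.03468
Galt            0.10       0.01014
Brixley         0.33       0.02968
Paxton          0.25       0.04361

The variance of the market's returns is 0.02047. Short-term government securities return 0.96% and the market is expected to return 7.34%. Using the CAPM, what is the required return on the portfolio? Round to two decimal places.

β_Calder = 0.00794 / 0.02047 = 0.3879
β_Larkin = 0.03437 / 0.02047 = 1.6790
β_Zeller = 0.03468 / 0.02047 = 1.6942
β_Galt = 0.01014 / 0.02047 = 0.4954
β_Brixley = 0.02968 / 0.02047 = 1.4499
β_Paxton = 0.04361 / 0.02047 = 2.1304
β_P = Σ w_i β_i = 0.12×0.3879 + 0.09×1.6790 + 0.11×1.6942 + 0.10×0.4954 + 0.33×1.4499 + 0.25×2.1304 = 1.4446
MRP = 7.34% − 0.96% = 6.38%
E(R_P) = R_f + β_P × MRP = 0.96% + 1.4446 × 6.38% = 10.18%

10.18%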